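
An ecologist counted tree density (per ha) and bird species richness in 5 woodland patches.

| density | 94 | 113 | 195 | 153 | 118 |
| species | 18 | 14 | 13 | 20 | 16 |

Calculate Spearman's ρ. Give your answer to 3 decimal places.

Rank density: 1, 2, 5, 4, 3
Rank species: 4, 2, 1, 5, 3
d = rank(density) − rank(species): -3, 0, 4, -1, 0; Σd² = 26
ρ = 1 − 6Σd² / [n(n²−1)] = 1 − 6×26 / (5×24) = 1 − 156/120 ≈ -0.300

-0.300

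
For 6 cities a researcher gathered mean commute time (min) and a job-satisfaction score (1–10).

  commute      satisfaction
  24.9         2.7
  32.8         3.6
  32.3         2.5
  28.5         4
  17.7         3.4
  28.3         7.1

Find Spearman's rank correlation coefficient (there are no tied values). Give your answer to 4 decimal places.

Rank commute: 2, 6, 5, 4, 1, 3
Rank satisfaction: 2, 4, 1, 5, 3, 6
d = rank(commute) − rank(satisfaction): 0, 2, 4, -1, -2, -3; Σd² = 34
ρ = 1 − 6Σd² / [n(n²−1)] = 1 − 6×34 / (6×35) = 1 − 204/210 ≈ 0.0286

0.0286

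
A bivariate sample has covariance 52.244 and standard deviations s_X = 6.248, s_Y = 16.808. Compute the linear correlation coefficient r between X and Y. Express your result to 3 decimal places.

r = Cov(X,Y) / (s_X · s_Y) = 52.244 / (6.248 × 16.808)
  = 52.244 / 105.0164 ≈ 0.497

0.497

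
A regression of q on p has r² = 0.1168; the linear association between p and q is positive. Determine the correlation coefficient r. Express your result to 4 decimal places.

|r| = √0.1168 = 0.3418
The association is positive, so r = 0.3418.

0.3418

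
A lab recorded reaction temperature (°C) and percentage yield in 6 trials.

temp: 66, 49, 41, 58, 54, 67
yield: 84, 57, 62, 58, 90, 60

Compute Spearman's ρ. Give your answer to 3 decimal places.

Rank temp: 5, 2, 1, 4, 3, 6
Rank yield: 5, 1, 4, 2, 6, 3
d = rank(temp) − rank(yield): 0, 1, -3, 2, -3, 3; Σd² = 32
ρ = 1 − 6Σd² / [n(n²−1)] = 1 − 6×32 / (6×35) = 1 − 192/210 ≈ 0.086

0.086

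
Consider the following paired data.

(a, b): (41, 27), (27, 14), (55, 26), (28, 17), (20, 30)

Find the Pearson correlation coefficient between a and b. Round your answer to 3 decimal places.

n = 5, Σa = 171, Σb = 114, Σa² = 6619, Σb² = 2790, Σab = 3991
nΣab − ΣaΣb = 19955 − 19494 = 461
nΣa² − (Σa)² = 33095 − 29241 = 3854; nΣb² − (Σb)² = 13950 − 12996 = 954
r = 461 / √(3854 × 954) = 461 / 1917.4765 ≈ 0.240

0.240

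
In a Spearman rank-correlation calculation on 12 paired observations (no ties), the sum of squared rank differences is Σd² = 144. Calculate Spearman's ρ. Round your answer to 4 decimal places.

ρ = 1 − 6Σd² / [n(n²−1)] = 1 − 6×144 / (12×143)
  = 1 − 864/1716 = 1 − 0.50350 ≈ 0.4965

0.4965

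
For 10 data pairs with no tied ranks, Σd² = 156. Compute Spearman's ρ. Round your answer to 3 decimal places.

ρ = 1 − 6Σd² / [n(n²−1)] = 1 − 6×156 / (10×99)
  = 1 − 936/990 = 1 − 0.9455 ≈ 0.055

0.055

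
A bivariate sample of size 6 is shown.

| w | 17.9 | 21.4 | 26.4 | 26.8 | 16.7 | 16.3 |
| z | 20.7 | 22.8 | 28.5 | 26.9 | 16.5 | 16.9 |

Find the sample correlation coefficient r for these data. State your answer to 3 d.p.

0.972

n = 6, Σw = 125.5, Σz = 132.3, Σw² = 2738.15, Σz² = 3042.05, Σwz = 2882.79
nΣwz − ΣwΣz = 17296.74 − 16603.65 = 693.09
nΣw² − (Σw)² = 16428.9 − 15750.25 = 678.65; nΣz² − (Σz)² = 18252.3 − 17503.29 = 749.01
r = 693.09 / √(678.65 × 749.01) = 693.09 / 712.9626 ≈ 0.972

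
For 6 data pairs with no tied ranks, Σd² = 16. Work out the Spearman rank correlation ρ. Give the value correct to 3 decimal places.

0.543

ρ = 1 − 6Σd² / [n(n²−1)] = 1 − 6×16 / (6×35)
  = 1 − 96/210 = 1 − 0.4571 ≈ 0.543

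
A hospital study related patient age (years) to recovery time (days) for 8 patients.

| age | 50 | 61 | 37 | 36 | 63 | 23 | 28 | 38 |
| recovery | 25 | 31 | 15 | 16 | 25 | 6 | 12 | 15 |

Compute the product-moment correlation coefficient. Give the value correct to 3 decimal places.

0.955

n = 8, Σx = 336, Σy = 145, Σx² = 15612, Σy² = 3097, Σxy = 6891
nΣxy − ΣxΣy = 55128 − 48720 = 6408
nΣx² − (Σx)² = 124896 − 112896 = 12000; nΣy² − (Σy)² = 24776 − 21025 = 3751
r = 6408 / √(12000 × 3751) = 6408 / 6709.0983 ≈ 0.955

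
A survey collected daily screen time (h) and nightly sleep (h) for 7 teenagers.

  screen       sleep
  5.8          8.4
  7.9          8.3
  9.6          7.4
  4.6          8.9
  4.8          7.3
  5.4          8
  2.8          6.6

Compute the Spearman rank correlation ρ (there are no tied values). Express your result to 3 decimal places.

0.214

Rank screen: 5, 6, 7, 2, 3, 4, 1
Rank sleep: 6, 5, 3, 7, 2, 4, 1
d = rank(screen) − rank(sleep): -1, 1, 4, -5, 1, 0, 0; Σd² = 44
ρ = 1 − 6Σd² / [n(n²−1)] = 1 − 6×44 / (7×48) = 1 − 264/336 ≈ 0.214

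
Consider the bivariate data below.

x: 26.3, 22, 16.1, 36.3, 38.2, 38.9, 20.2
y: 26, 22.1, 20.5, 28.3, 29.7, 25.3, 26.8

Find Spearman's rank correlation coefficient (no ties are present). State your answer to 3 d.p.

0.500

Rank x: 4, 3, 1, 5, 6, 7, 2
Rank y: 4, 2, 1, 6, 7, 3, 5
d = rank(x) − rank(y): 0, 1, 0, -1, -1, 4, -3; Σd² = 28
ρ = 1 − 6Σd² / [n(n²−1)] = 1 − 6×28 / (7×48) = 1 − 168/336 ≈ 0.500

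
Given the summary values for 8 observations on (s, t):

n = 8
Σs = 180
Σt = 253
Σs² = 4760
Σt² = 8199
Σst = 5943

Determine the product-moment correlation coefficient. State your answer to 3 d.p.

0.668

r = (nΣst − ΣsΣt) / √[(nΣs² − (Σs)²)(nΣt² − (Σt)²)]
Numerator: 8×5943 − 180×253 = 2004
Denominator: √[(38080 − 32400)(65592 − 64009)] = √[5680 × 1583] = 2998.5730
r = 2004 / 2998.5730 ≈ 0.668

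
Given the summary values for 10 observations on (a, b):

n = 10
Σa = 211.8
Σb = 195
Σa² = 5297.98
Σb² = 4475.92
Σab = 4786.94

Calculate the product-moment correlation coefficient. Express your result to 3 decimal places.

r = (nΣab − ΣaΣb) / √[(nΣa² − (Σa)²)(nΣb² − (Σb)²)]
Numerator: 10×4786.94 − 211.8×195 = 6568.4
Denominator: √[(52979.8 − 44859.24)(44759.2 − 38025)] = √[8120.56 × 6734.2] = 7394.9628
r = 6568.4 / 7394.9628 ≈ 0.888

0.888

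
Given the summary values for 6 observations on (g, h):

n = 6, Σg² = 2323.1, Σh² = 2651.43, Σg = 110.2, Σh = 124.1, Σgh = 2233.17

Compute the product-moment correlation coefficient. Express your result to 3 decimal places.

r = (nΣgh − ΣgΣh) / √[(nΣg² − (Σg)²)(nΣh² − (Σh)²)]
Numerator: 6×2233.17 − 110.2×124.1 = -276.8
Denominator: √[(13938.6 − 12144.04)(15908.58 − 15400.81)] = √[1794.56 × 507.77] = 954.5804
r = -276.8 / 954.5804 ≈ -0.290

-0.290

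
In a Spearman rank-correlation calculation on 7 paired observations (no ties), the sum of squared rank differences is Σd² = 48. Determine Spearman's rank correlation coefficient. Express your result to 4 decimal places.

ρ = 1 − 6Σd² / [n(n²−1)] = 1 − 6×48 / (7×48)
  = 1 − 288/336 = 1 − 0.85714 ≈ 0.1429

0.1429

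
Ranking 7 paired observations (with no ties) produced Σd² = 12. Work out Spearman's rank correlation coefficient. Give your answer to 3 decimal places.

0.786

ρ = 1 − 6Σd² / [n(n²−1)] = 1 − 6×12 / (7×48)
  = 1 − 72/336 = 1 − 0.2143 ≈ 0.786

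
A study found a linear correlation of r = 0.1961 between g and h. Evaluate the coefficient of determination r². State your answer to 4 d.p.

0.0385

r² = (0.1961)² = 0.0385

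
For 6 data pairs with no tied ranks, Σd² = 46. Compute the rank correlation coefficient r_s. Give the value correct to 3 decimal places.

ρ = 1 − 6Σd² / [n(n²−1)] = 1 − 6×46 / (6×35)
  = 1 − 276/210 = 1 − 1.3143 ≈ -0.314

-0.314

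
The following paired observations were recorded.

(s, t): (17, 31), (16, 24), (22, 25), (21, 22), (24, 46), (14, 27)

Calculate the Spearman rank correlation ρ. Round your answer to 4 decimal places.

Rank s: 3, 2, 5, 4, 6, 1
Rank t: 5, 2, 3, 1, 6, 4
d = rank(s) − rank(t): -2, 0, 2, 3, 0, -3; Σd² = 26
ρ = 1 − 6Σd² / [n(n²−1)] = 1 − 6×26 / (6×35) = 1 − 156/210 ≈ 0.2571

0.2571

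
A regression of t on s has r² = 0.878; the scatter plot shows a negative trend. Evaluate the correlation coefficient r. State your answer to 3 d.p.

-0.937

|r| = √0.878 = 0.937
The association is negative, so r = −0.937.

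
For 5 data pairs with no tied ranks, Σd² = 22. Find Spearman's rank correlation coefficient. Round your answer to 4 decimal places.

ρ = 1 − 6Σd² / [n(n²−1)] = 1 − 6×22 / (5×24)
  = 1 − 132/120 = 1 − 1.10000 ≈ -0.1000

-0.1000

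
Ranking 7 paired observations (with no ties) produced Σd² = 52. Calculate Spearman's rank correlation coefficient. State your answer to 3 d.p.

0.071

ρ = 1 − 6Σd² / [n(n²−1)] = 1 − 6×52 / (7×48)
  = 1 − 312/336 = 1 − 0.9286 ≈ 0.071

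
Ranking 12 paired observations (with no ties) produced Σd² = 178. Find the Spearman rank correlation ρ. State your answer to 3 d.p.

0.378

ρ = 1 − 6Σd² / [n(n²−1)] = 1 − 6×178 / (12×143)
  = 1 − 1068/1716 = 1 − 0.6224 ≈ 0.378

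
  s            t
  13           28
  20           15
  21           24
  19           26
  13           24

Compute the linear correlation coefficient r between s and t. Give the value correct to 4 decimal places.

-0.4945

n = 5, Σs = 86, Σt = 117, Σs² = 1540, Σt² = 2837, Σst = 1974
nΣst − ΣsΣt = 9870 − 10062 = -192
nΣs² − (Σs)² = 7700 − 7396 = 304; nΣt² − (Σt)² = 14185 − 13689 = 496
r = -192 / √(304 × 496) = -192 / 388.3092 ≈ -0.4945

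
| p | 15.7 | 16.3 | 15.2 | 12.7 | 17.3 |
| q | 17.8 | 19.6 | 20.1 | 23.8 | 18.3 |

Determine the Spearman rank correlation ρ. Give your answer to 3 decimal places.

Rank p: 3, 4, 2, 1, 5
Rank q: 1, 3, 4, 5, 2
d = rank(p) − rank(q): 2, 1, -2, -4, 3; Σd² = 34
ρ = 1 − 6Σd² / [n(n²−1)] = 1 − 6×34 / (5×24) = 1 − 204/120 ≈ -0.700

-0.700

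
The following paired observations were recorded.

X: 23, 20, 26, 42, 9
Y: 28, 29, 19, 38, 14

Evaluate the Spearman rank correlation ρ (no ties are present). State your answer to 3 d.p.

Rank X: 3, 2, 4, 5, 1
Rank Y: 3, 4, 2, 5, 1
d = rank(X) − rank(Y): 0, -2, 2, 0, 0; Σd² = 8
ρ = 1 − 6Σd² / [n(n²−1)] = 1 − 6×8 / (5×24) = 1 − 48/120 ≈ 0.600

0.600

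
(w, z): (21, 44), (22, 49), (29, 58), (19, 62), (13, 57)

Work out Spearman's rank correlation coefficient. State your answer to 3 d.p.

-0.100

Rank w: 3, 4, 5, 2, 1
Rank z: 1, 2, 4, 5, 3
d = rank(w) − rank(z): 2, 2, 1, -3, -2; Σd² = 22
ρ = 1 − 6Σd² / [n(n²−1)] = 1 − 6×22 / (5×24) = 1 − 132/120 ≈ -0.100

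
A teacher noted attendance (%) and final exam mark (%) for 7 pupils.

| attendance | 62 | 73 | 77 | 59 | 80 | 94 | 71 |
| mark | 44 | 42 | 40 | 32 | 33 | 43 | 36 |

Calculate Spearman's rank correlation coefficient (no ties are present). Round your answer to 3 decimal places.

Rank attendance: 2, 4, 5, 1, 6, 7, 3
Rank mark: 7, 5, 4, 1, 2, 6, 3
d = rank(attendance) − rank(mark): -5, -1, 1, 0, 4, 1, 0; Σd² = 44
ρ = 1 − 6Σd² / [n(n²−1)] = 1 − 6×44 / (7×48) = 1 − 264/336 ≈ 0.214

0.214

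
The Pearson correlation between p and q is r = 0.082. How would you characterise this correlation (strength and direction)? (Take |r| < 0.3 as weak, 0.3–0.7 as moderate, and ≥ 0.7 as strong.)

r = 0.082 > 0 so the relationship is positive.
|r| = 0.082, which falls in the weak range.

weak positive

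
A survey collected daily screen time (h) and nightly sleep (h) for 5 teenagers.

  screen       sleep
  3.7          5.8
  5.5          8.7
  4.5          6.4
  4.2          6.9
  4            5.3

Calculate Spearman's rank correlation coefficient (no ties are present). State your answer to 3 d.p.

Rank screen: 1, 5, 4, 3, 2
Rank sleep: 2, 5, 3, 4, 1
d = rank(screen) − rank(sleep): -1, 0, 1, -1, 1; Σd² = 4
ρ = 1 − 6Σd² / [n(n²−1)] = 1 − 6×4 / (5×24) = 1 − 24/120 ≈ 0.800

0.800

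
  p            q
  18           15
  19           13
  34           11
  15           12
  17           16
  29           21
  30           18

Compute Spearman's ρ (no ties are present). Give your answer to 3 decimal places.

Rank p: 3, 4, 7, 1, 2, 5, 6
Rank q: 4, 3, 1, 2, 5, 7, 6
d = rank(p) − rank(q): -1, 1, 6, -1, -3, -2, 0; Σd² = 52
ρ = 1 − 6Σd² / [n(n²−1)] = 1 − 6×52 / (7×48) = 1 − 312/336 ≈ 0.071

0.071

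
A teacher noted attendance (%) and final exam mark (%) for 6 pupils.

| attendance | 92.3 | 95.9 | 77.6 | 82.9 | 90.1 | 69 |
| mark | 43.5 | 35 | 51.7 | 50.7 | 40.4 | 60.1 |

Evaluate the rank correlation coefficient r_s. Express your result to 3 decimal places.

Rank attendance: 5, 6, 2, 3, 4, 1
Rank mark: 3, 1, 5, 4, 2, 6
d = rank(attendance) − rank(mark): 2, 5, -3, -1, 2, -5; Σd² = 68
ρ = 1 − 6Σd² / [n(n²−1)] = 1 − 6×68 / (6×35) = 1 − 408/210 ≈ -0.943

-0.943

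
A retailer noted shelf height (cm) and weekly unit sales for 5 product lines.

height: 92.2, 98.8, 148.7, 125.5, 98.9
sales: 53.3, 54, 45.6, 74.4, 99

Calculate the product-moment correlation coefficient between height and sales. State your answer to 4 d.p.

n = 5, Σx = 564.1, Σy = 326.3, Σx² = 65905.43, Σy² = 23172.61, Σxy = 36158.48
nΣxy − ΣxΣy = 180792.4 − 184065.83 = -3273.43
nΣx² − (Σx)² = 329527.15 − 318208.81 = 11318.34; nΣy² − (Σy)² = 115863.05 − 106471.69 = 9391.36
r = -3273.43 / √(11318.34 × 9391.36) = -3273.43 / 10309.9275 ≈ -0.3175

-0.3175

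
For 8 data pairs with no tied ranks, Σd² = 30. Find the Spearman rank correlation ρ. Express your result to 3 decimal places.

ρ = 1 − 6Σd² / [n(n²−1)] = 1 − 6×30 / (8×63)
  = 1 − 180/504 = 1 − 0.3571 ≈ 0.643

0.643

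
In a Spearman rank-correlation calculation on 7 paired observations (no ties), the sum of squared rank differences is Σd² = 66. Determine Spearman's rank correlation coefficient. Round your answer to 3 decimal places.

ρ = 1 − 6Σd² / [n(n²−1)] = 1 − 6×66 / (7×48)
  = 1 − 396/336 = 1 − 1.1786 ≈ -0.179

-0.179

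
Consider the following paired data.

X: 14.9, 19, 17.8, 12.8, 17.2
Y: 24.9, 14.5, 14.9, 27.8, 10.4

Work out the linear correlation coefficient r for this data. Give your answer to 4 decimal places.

n = 5, ΣX = 81.7, ΣY = 92.5, ΣX² = 1359.53, ΣY² = 1933.27, ΣXY = 1446.45
nΣXY − ΣXΣY = 7232.25 − 7557.25 = -325
nΣX² − (ΣX)² = 6797.65 − 6674.89 = 122.76; nΣY² − (ΣY)² = 9666.35 − 8556.25 = 1110.1
r = -325 / √(122.76 × 1110.1) = -325 / 369.1556 ≈ -0.8804

-0.8804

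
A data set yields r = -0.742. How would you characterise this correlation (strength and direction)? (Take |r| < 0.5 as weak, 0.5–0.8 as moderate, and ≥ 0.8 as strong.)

moderate negative

r = -0.742 < 0 so the relationship is negative.
|r| = 0.742, which falls in the moderate range.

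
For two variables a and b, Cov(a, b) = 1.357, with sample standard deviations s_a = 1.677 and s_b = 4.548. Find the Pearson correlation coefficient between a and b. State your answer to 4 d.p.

r = Cov(a,b) / (s_a · s_b) = 1.357 / (1.677 × 4.548)
  = 1.357 / 7.6270 ≈ 0.1779

0.1779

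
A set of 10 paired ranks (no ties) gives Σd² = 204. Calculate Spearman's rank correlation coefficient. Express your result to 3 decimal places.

-0.236

ρ = 1 − 6Σd² / [n(n²−1)] = 1 − 6×204 / (10×99)
  = 1 − 1224/990 = 1 − 1.2364 ≈ -0.236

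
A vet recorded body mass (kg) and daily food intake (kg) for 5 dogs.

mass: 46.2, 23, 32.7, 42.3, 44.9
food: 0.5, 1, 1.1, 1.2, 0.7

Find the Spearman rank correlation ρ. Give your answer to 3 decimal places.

Rank mass: 5, 1, 2, 3, 4
Rank food: 1, 3, 4, 5, 2
d = rank(mass) − rank(food): 4, -2, -2, -2, 2; Σd² = 32
ρ = 1 − 6Σd² / [n(n²−1)] = 1 − 6×32 / (5×24) = 1 − 192/120 ≈ -0.600

-0.600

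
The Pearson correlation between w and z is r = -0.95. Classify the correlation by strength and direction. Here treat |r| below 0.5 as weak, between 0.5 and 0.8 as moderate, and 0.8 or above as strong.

r = -0.95 < 0 so the relationship is negative.
|r| = 0.95, which falls in the strong range.

strong negative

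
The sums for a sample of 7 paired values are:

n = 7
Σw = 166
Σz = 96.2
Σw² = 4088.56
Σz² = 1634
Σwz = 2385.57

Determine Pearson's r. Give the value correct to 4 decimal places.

0.4788

r = (nΣwz − ΣwΣz) / √[(nΣw² − (Σw)²)(nΣz² − (Σz)²)]
Numerator: 7×2385.57 − 166×96.2 = 729.79
Denominator: √[(28619.92 − 27556)(11438 − 9254.44)] = √[1063.92 × 2183.56] = 1524.1828
r = 729.79 / 1524.1828 ≈ 0.4788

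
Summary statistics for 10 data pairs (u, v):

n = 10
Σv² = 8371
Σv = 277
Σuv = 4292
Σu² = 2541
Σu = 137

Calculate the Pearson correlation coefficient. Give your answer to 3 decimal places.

r = (nΣuv − ΣuΣv) / √[(nΣu² − (Σu)²)(nΣv² − (Σv)²)]
Numerator: 10×4292 − 137×277 = 4971
Denominator: √[(25410 − 18769)(83710 − 76729)] = √[6641 × 6981] = 6808.8781
r = 4971 / 6808.8781 ≈ 0.730

0.730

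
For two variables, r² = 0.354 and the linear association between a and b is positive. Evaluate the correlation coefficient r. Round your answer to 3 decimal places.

|r| = √0.354 = 0.595
The association is positive, so r = 0.595.

0.595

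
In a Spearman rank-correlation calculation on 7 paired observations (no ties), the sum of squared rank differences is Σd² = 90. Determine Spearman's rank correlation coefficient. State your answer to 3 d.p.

-0.607

ρ = 1 − 6Σd² / [n(n²−1)] = 1 − 6×90 / (7×48)
  = 1 − 540/336 = 1 − 1.6071 ≈ -0.607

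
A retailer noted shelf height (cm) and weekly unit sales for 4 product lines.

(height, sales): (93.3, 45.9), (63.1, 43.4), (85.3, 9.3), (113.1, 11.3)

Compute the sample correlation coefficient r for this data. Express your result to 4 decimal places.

-0.5318

n = 4, Σx = 354.8, Σy = 109.9, Σx² = 32754.2, Σy² = 4204.55, Σxy = 9092.33
nΣxy − ΣxΣy = 36369.32 − 38992.52 = -2623.2
nΣx² − (Σx)² = 131016.8 − 125883.04 = 5133.76; nΣy² − (Σy)² = 16818.2 − 12078.01 = 4740.19
r = -2623.2 / √(5133.76 × 4740.19) = -2623.2 / 4933.0516 ≈ -0.5318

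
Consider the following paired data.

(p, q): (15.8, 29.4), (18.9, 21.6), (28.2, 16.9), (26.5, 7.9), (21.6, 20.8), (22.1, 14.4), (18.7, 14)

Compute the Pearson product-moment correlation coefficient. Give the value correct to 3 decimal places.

-0.674

n = 7, Σp = 151.8, Σq = 125, Σp² = 3409, Σq² = 2514.94, Σpq = 2588.01
nΣpq − ΣpΣq = 18116.07 − 18975 = -858.93
nΣp² − (Σp)² = 23863 − 23043.24 = 819.76; nΣq² − (Σq)² = 17604.58 − 15625 = 1979.58
r = -858.93 / √(819.76 × 1979.58) = -858.93 / 1273.8840 ≈ -0.674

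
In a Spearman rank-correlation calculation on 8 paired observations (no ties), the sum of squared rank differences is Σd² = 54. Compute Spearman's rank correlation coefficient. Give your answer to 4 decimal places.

ρ = 1 − 6Σd² / [n(n²−1)] = 1 − 6×54 / (8×63)
  = 1 − 324/504 = 1 − 0.64286 ≈ 0.3571

0.3571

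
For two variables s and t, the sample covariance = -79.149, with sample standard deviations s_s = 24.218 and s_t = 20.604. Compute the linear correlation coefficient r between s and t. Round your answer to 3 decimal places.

r = Cov(s,t) / (s_s · s_t) = -79.149 / (24.218 × 20.604)
  = -79.149 / 498.9877 ≈ -0.159

-0.159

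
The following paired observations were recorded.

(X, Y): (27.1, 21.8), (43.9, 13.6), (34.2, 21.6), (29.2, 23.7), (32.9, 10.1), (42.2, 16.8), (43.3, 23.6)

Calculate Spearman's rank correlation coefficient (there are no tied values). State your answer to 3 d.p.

Rank X: 1, 7, 4, 2, 3, 5, 6
Rank Y: 5, 2, 4, 7, 1, 3, 6
d = rank(X) − rank(Y): -4, 5, 0, -5, 2, 2, 0; Σd² = 74
ρ = 1 − 6Σd² / [n(n²−1)] = 1 − 6×74 / (7×48) = 1 − 444/336 ≈ -0.321

-0.321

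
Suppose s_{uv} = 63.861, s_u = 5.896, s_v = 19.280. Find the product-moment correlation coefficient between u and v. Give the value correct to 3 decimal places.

0.562

r = Cov(u,v) / (s_u · s_v) = 63.861 / (5.896 × 19.280)
  = 63.861 / 113.6749 ≈ 0.562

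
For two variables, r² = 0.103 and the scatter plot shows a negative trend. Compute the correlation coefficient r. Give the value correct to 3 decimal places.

-0.321

|r| = √0.103 = 0.321
The association is negative, so r = −0.321.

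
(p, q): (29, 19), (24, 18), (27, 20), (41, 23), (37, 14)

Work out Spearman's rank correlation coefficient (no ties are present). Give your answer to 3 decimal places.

Rank p: 3, 1, 2, 5, 4
Rank q: 3, 2, 4, 5, 1
d = rank(p) − rank(q): 0, -1, -2, 0, 3; Σd² = 14
ρ = 1 − 6Σd² / [n(n²−1)] = 1 − 6×14 / (5×24) = 1 − 84/120 ≈ 0.300

0.300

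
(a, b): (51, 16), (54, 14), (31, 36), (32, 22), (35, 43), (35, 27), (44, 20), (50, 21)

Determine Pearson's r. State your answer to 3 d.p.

-0.744

n = 8, Σa = 332, Σb = 199, Σa² = 14388, Σb² = 5651, Σab = 7772
nΣab − ΣaΣb = 62176 − 66068 = -3892
nΣa² − (Σa)² = 115104 − 110224 = 4880; nΣb² − (Σb)² = 45208 − 39601 = 5607
r = -3892 / √(4880 × 5607) = -3892 / 5230.8852 ≈ -0.744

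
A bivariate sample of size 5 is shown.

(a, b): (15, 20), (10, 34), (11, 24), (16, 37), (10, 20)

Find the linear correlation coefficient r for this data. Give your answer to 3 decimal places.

n = 5, Σa = 62, Σb = 135, Σa² = 802, Σb² = 3901, Σab = 1696
nΣab − ΣaΣb = 8480 − 8370 = 110
nΣa² − (Σa)² = 4010 − 3844 = 166; nΣb² − (Σb)² = 19505 − 18225 = 1280
r = 110 / √(166 × 1280) = 110 / 460.9555 ≈ 0.239

0.239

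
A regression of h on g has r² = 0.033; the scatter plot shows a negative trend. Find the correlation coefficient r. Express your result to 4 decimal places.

|r| = √0.033 = 0.1817
The association is negative, so r = −0.1817.

-0.1817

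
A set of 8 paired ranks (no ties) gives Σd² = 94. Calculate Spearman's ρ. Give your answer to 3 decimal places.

ρ = 1 − 6Σd² / [n(n²−1)] = 1 − 6×94 / (8×63)
  = 1 − 564/504 = 1 − 1.1190 ≈ -0.119

-0.119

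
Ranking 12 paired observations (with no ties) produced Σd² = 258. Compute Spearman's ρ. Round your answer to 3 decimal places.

0.098

ρ = 1 − 6Σd² / [n(n²−1)] = 1 − 6×258 / (12×143)
  = 1 − 1548/1716 = 1 − 0.9021 ≈ 0.098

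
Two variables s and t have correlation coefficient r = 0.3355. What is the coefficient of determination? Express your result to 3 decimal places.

r² = (0.3355)² = 0.113

0.113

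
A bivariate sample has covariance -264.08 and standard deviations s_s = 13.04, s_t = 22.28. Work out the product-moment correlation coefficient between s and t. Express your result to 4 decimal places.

r = Cov(s,t) / (s_s · s_t) = -264.08 / (13.04 × 22.28)
  = -264.08 / 290.5312 ≈ -0.9090

-0.9090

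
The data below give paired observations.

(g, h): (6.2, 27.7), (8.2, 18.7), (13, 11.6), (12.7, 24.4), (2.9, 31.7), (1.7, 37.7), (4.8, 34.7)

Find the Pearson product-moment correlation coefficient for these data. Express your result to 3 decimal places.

n = 7, Σg = 49.5, Σh = 186.5, Σg² = 470.31, Σh² = 5477.17, Σgh = 1108.34
nΣgh − ΣgΣh = 7758.38 − 9231.75 = -1473.37
nΣg² − (Σg)² = 3292.17 − 2450.25 = 841.92; nΣh² − (Σh)² = 38340.19 − 34782.25 = 3557.94
r = -1473.37 / √(841.92 × 3557.94) = -1473.37 / 1730.7515 ≈ -0.851

-0.851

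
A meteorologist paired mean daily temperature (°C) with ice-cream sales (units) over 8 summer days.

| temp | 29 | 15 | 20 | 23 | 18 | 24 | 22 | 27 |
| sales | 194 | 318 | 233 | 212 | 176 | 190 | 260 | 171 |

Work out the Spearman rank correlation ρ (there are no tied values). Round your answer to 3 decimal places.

Rank temp: 8, 1, 3, 5, 2, 6, 4, 7
Rank sales: 4, 8, 6, 5, 2, 3, 7, 1
d = rank(temp) − rank(sales): 4, -7, -3, 0, 0, 3, -3, 6; Σd² = 128
ρ = 1 − 6Σd² / [n(n²−1)] = 1 − 6×128 / (8×63) = 1 − 768/504 ≈ -0.524

-0.524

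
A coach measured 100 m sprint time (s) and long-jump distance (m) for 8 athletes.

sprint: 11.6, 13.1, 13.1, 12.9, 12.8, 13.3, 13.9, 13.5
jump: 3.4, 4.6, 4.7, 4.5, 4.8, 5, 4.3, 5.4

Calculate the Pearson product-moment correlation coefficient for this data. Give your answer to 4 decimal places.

0.6945

n = 8, Σx = 104.2, Σy = 36.7, Σx² = 1360.38, Σy² = 170.75, Σxy = 479.93
nΣxy − ΣxΣy = 3839.44 − 3824.14 = 15.3
nΣx² − (Σx)² = 10883.04 − 10857.64 = 25.4; nΣy² − (Σy)² = 1366 − 1346.89 = 19.11
r = 15.3 / √(25.4 × 19.11) = 15.3 / 22.0317 ≈ 0.6945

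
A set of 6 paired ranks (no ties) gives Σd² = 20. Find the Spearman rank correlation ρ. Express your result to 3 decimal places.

ρ = 1 − 6Σd² / [n(n²−1)] = 1 − 6×20 / (6×35)
  = 1 − 120/210 = 1 − 0.5714 ≈ 0.429

0.429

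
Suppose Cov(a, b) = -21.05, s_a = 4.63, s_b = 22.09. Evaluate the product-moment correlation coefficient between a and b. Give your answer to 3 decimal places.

-0.206

r = Cov(a,b) / (s_a · s_b) = -21.05 / (4.63 × 22.09)
  = -21.05 / 102.2767 ≈ -0.206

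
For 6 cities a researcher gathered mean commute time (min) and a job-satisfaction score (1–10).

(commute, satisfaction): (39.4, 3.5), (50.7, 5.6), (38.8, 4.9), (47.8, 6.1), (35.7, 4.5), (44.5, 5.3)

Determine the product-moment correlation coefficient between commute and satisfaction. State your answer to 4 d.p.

0.7477

n = 6, Σx = 256.9, Σy = 29.9, Σx² = 11167.87, Σy² = 153.17, Σxy = 1300.02
nΣxy − ΣxΣy = 7800.12 − 7681.31 = 118.81
nΣx² − (Σx)² = 67007.22 − 65997.61 = 1009.61; nΣy² − (Σy)² = 919.02 − 894.01 = 25.01
r = 118.81 / √(1009.61 × 25.01) = 118.81 / 158.9036 ≈ 0.7477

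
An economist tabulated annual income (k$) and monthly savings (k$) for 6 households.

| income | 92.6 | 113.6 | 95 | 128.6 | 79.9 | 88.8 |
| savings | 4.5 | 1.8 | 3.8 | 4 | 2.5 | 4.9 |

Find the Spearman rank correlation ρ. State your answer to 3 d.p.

-0.200

Rank income: 3, 5, 4, 6, 1, 2
Rank savings: 5, 1, 3, 4, 2, 6
d = rank(income) − rank(savings): -2, 4, 1, 2, -1, -4; Σd² = 42
ρ = 1 − 6Σd² / [n(n²−1)] = 1 − 6×42 / (6×35) = 1 − 252/210 ≈ -0.200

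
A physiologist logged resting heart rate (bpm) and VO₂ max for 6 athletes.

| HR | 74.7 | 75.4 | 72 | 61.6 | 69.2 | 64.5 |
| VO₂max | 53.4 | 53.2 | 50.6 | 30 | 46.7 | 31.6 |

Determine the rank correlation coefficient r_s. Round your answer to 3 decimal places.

Rank HR: 5, 6, 4, 1, 3, 2
Rank VO₂max: 6, 5, 4, 1, 3, 2
d = rank(HR) − rank(VO₂max): -1, 1, 0, 0, 0, 0; Σd² = 2
ρ = 1 − 6Σd² / [n(n²−1)] = 1 − 6×2 / (6×35) = 1 − 12/210 ≈ 0.943

0.943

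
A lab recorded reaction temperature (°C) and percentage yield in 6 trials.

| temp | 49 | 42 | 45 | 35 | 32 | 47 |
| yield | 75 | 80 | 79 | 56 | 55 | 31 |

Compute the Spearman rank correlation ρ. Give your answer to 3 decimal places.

0.086

Rank temp: 6, 3, 4, 2, 1, 5
Rank yield: 4, 6, 5, 3, 2, 1
d = rank(temp) − rank(yield): 2, -3, -1, -1, -1, 4; Σd² = 32
ρ = 1 − 6Σd² / [n(n²−1)] = 1 − 6×32 / (6×35) = 1 − 192/210 ≈ 0.086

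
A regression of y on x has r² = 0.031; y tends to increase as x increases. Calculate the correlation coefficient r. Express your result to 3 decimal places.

0.176

|r| = √0.031 = 0.176
The association is positive, so r = 0.176.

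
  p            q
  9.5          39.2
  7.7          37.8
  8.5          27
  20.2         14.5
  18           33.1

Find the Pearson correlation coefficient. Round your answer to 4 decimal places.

n = 5, Σp = 63.9, Σq = 151.6, Σp² = 953.83, Σq² = 5000.34, Σpq = 1781.66
nΣpq − ΣpΣq = 8908.3 − 9687.24 = -778.94
nΣp² − (Σp)² = 4769.15 − 4083.21 = 685.94; nΣq² − (Σq)² = 25001.7 − 22982.56 = 2019.14
r = -778.94 / √(685.94 × 2019.14) = -778.94 / 1176.8640 ≈ -0.6619

-0.6619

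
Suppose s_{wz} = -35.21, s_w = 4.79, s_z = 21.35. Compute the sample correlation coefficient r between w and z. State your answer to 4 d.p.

r = Cov(w,z) / (s_w · s_z) = -35.21 / (4.79 × 21.35)
  = -35.21 / 102.2665 ≈ -0.3443

-0.3443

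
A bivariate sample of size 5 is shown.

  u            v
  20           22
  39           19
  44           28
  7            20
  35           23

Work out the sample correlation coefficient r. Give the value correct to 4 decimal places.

n = 5, Σu = 145, Σv = 112, Σu² = 5131, Σv² = 2558, Σuv = 3358
nΣuv − ΣuΣv = 16790 − 16240 = 550
nΣu² − (Σu)² = 25655 − 21025 = 4630; nΣv² − (Σv)² = 12790 − 12544 = 246
r = 550 / √(4630 × 246) = 550 / 1067.2301 ≈ 0.5154

0.5154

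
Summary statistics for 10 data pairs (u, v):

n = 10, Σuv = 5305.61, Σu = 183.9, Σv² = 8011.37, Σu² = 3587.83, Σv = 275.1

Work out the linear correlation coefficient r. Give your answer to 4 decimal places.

0.8159

r = (nΣuv − ΣuΣv) / √[(nΣu² − (Σu)²)(nΣv² − (Σv)²)]
Numerator: 10×5305.61 − 183.9×275.1 = 2465.21
Denominator: √[(35878.3 − 33819.21)(80113.7 − 75680.01)] = √[2059.09 × 4433.69] = 3021.4842
r = 2465.21 / 3021.4842 ≈ 0.8159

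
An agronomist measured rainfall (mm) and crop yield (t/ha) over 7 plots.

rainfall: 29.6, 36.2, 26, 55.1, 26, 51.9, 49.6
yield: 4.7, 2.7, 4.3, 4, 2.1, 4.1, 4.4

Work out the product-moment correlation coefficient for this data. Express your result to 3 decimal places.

n = 7, Σx = 274.4, Σy = 26.3, Σx² = 11728.38, Σy² = 104.45, Σxy = 1054.69
nΣxy − ΣxΣy = 7382.83 − 7216.72 = 166.11
nΣx² − (Σx)² = 82098.66 − 75295.36 = 6803.3; nΣy² − (Σy)² = 731.15 − 691.69 = 39.46
r = 166.11 / √(6803.3 × 39.46) = 166.11 / 518.1295 ≈ 0.321

0.321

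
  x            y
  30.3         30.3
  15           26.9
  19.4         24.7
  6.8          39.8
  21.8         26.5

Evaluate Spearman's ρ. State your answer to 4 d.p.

-0.3000

Rank x: 5, 2, 3, 1, 4
Rank y: 4, 3, 1, 5, 2
d = rank(x) − rank(y): 1, -1, 2, -4, 2; Σd² = 26
ρ = 1 − 6Σd² / [n(n²−1)] = 1 − 6×26 / (5×24) = 1 − 156/120 ≈ -0.3000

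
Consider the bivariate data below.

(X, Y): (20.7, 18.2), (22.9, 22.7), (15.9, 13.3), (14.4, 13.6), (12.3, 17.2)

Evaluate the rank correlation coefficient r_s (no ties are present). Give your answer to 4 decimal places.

Rank X: 4, 5, 3, 2, 1
Rank Y: 4, 5, 1, 2, 3
d = rank(X) − rank(Y): 0, 0, 2, 0, -2; Σd² = 8
ρ = 1 − 6Σd² / [n(n²−1)] = 1 − 6×8 / (5×24) = 1 − 48/120 ≈ 0.6000

0.6000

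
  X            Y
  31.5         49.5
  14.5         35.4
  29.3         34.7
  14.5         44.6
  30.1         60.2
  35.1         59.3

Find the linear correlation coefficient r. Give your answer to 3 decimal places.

n = 6, ΣX = 155, ΣY = 283.7, ΣX² = 4409.26, ΣY² = 14037.19, ΣXY = 7629.41
nΣXY − ΣXΣY = 45776.46 − 43973.5 = 1802.96
nΣX² − (ΣX)² = 26455.56 − 24025 = 2430.56; nΣY² − (ΣY)² = 84223.14 − 80485.69 = 3737.45
r = 1802.96 / √(2430.56 × 3737.45) = 1802.96 / 3013.9835 ≈ 0.598

0.598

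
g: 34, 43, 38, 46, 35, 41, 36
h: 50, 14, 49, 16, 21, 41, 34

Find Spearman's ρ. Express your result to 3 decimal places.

Rank g: 1, 6, 4, 7, 2, 5, 3
Rank h: 7, 1, 6, 2, 3, 5, 4
d = rank(g) − rank(h): -6, 5, -2, 5, -1, 0, -1; Σd² = 92
ρ = 1 − 6Σd² / [n(n²−1)] = 1 − 6×92 / (7×48) = 1 − 552/336 ≈ -0.643

-0.643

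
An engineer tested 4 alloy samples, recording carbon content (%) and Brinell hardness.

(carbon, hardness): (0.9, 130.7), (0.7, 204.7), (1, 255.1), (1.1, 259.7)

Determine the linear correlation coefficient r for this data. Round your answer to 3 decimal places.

n = 4, Σx = 3.7, Σy = 850.2, Σx² = 3.51, Σy² = 191504.68, Σxy = 801.69
nΣxy − ΣxΣy = 3206.76 − 3145.74 = 61.02
nΣx² − (Σx)² = 14.04 − 13.69 = 0.35; nΣy² − (Σy)² = 766018.72 − 722840.04 = 43178.68
r = 61.02 / √(0.35 × 43178.68) = 61.02 / 122.9331 ≈ 0.496

0.496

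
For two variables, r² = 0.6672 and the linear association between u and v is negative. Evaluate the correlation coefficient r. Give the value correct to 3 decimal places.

|r| = √0.6672 = 0.817
The association is negative, so r = −0.817.

-0.817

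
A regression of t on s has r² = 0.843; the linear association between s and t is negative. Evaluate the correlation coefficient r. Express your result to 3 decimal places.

-0.918

|r| = √0.843 = 0.918
The association is negative, so r = −0.918.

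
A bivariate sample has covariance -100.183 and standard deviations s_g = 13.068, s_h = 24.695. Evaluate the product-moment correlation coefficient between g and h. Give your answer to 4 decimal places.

-0.3104

r = Cov(g,h) / (s_g · s_h) = -100.183 / (13.068 × 24.695)
  = -100.183 / 322.7143 ≈ -0.3104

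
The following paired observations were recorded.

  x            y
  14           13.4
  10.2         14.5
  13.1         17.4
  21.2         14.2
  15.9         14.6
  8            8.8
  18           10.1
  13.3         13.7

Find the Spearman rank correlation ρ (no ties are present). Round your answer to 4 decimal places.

0.0476

Rank x: 5, 2, 3, 8, 6, 1, 7, 4
Rank y: 3, 6, 8, 5, 7, 1, 2, 4
d = rank(x) − rank(y): 2, -4, -5, 3, -1, 0, 5, 0; Σd² = 80
ρ = 1 − 6Σd² / [n(n²−1)] = 1 − 6×80 / (8×63) = 1 − 480/504 ≈ 0.0476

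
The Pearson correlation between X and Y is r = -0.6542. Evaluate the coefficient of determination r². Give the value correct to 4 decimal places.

0.4280

r² = (-0.6542)² = 0.4280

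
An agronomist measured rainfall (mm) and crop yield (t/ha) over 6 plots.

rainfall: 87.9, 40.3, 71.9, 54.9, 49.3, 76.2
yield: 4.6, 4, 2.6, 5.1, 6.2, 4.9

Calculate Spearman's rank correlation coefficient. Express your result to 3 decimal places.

Rank rainfall: 6, 1, 4, 3, 2, 5
Rank yield: 3, 2, 1, 5, 6, 4
d = rank(rainfall) − rank(yield): 3, -1, 3, -2, -4, 1; Σd² = 40
ρ = 1 − 6Σd² / [n(n²−1)] = 1 − 6×40 / (6×35) = 1 − 240/210 ≈ -0.143

-0.143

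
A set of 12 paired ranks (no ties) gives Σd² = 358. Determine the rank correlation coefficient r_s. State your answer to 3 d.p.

ρ = 1 − 6Σd² / [n(n²−1)] = 1 − 6×358 / (12×143)
  = 1 − 2148/1716 = 1 − 1.2517 ≈ -0.252

-0.252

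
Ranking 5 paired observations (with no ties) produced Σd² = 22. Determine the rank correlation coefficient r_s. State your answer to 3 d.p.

-0.100

ρ = 1 − 6Σd² / [n(n²−1)] = 1 − 6×22 / (5×24)
  = 1 − 132/120 = 1 − 1.1000 ≈ -0.100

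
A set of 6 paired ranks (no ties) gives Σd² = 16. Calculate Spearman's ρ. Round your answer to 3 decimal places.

ρ = 1 − 6Σd² / [n(n²−1)] = 1 − 6×16 / (6×35)
  = 1 − 96/210 = 1 − 0.4571 ≈ 0.543

0.543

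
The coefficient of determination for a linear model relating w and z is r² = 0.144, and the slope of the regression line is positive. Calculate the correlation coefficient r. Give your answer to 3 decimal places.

|r| = √0.144 = 0.379
The association is positive, so r = 0.379.

0.379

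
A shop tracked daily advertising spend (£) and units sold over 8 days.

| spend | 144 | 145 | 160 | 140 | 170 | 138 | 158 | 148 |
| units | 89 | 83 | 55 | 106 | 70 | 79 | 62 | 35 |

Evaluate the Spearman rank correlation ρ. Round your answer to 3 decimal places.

-0.643

Rank spend: 3, 4, 7, 2, 8, 1, 6, 5
Rank units: 7, 6, 2, 8, 4, 5, 3, 1
d = rank(spend) − rank(units): -4, -2, 5, -6, 4, -4, 3, 4; Σd² = 138
ρ = 1 − 6Σd² / [n(n²−1)] = 1 − 6×138 / (8×63) = 1 − 828/504 ≈ -0.643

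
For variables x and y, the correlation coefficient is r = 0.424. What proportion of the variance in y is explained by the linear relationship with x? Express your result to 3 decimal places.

0.180

r² = (0.424)² = 0.180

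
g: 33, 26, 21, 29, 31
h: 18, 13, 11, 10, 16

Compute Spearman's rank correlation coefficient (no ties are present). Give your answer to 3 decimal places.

Rank g: 5, 2, 1, 3, 4
Rank h: 5, 3, 2, 1, 4
d = rank(g) − rank(h): 0, -1, -1, 2, 0; Σd² = 6
ρ = 1 − 6Σd² / [n(n²−1)] = 1 − 6×6 / (5×24) = 1 − 36/120 ≈ 0.700

0.700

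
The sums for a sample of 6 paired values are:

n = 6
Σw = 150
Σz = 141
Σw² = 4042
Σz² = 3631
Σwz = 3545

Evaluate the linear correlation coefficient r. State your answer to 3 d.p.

r = (nΣwz − ΣwΣz) / √[(nΣw² − (Σw)²)(nΣz² − (Σz)²)]
Numerator: 6×3545 − 150×141 = 120
Denominator: √[(24252 − 22500)(21786 − 19881)] = √[1752 × 1905] = 1826.8990
r = 120 / 1826.8990 ≈ 0.066

0.066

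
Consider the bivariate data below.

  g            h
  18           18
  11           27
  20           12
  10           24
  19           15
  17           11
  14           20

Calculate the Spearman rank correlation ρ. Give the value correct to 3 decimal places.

Rank g: 5, 2, 7, 1, 6, 4, 3
Rank h: 4, 7, 2, 6, 3, 1, 5
d = rank(g) − rank(h): 1, -5, 5, -5, 3, 3, -2; Σd² = 98
ρ = 1 − 6Σd² / [n(n²−1)] = 1 − 6×98 / (7×48) = 1 − 588/336 ≈ -0.750

-0.750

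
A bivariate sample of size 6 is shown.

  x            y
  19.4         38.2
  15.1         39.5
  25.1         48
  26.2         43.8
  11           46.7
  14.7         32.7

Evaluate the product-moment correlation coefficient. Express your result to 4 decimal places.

n = 6, Σx = 111.5, Σy = 248.9, Σx² = 2257.91, Σy² = 10492.11, Σxy = 4684.28
nΣxy − ΣxΣy = 28105.68 − 27752.35 = 353.33
nΣx² − (Σx)² = 13547.46 − 12432.25 = 1115.21; nΣy² − (Σy)² = 62952.66 − 61951.21 = 1001.45
r = 353.33 / √(1115.21 × 1001.45) = 353.33 / 1056.8004 ≈ 0.3343

0.3343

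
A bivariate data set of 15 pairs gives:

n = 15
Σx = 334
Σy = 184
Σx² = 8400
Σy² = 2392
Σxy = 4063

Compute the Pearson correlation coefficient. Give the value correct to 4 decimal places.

-0.0945

r = (nΣxy − ΣxΣy) / √[(nΣx² − (Σx)²)(nΣy² − (Σy)²)]
Numerator: 15×4063 − 334×184 = -511
Denominator: √[(126000 − 111556)(35880 − 33856)] = √[14444 × 2024] = 5406.9082
r = -511 / 5406.9082 ≈ -0.0945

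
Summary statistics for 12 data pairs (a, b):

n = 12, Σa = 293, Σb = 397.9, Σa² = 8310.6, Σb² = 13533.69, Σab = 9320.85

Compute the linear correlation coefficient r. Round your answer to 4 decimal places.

-0.6292

r = (nΣab − ΣaΣb) / √[(nΣa² − (Σa)²)(nΣb² − (Σb)²)]
Numerator: 12×9320.85 − 293×397.9 = -4734.5
Denominator: √[(99727.2 − 85849)(162404.28 − 158324.41)] = √[13878.2 × 4079.87] = 7524.7094
r = -4734.5 / 7524.7094 ≈ -0.6292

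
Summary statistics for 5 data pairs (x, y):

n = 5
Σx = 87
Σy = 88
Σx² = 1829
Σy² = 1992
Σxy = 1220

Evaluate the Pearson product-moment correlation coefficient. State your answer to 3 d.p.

r = (nΣxy − ΣxΣy) / √[(nΣx² − (Σx)²)(nΣy² − (Σy)²)]
Numerator: 5×1220 − 87×88 = -1556
Denominator: √[(9145 − 7569)(9960 − 7744)] = √[1576 × 2216] = 1868.8007
r = -1556 / 1868.8007 ≈ -0.833

-0.833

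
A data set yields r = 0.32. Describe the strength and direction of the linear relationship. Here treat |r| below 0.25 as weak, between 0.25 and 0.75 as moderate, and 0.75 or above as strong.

r = 0.32 > 0 so the relationship is positive.
|r| = 0.32, which falls in the moderate range.

moderate positive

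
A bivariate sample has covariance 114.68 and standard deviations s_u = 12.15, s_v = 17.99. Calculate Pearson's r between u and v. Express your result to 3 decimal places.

0.525

r = Cov(u,v) / (s_u · s_v) = 114.68 / (12.15 × 17.99)
  = 114.68 / 218.5785 ≈ 0.525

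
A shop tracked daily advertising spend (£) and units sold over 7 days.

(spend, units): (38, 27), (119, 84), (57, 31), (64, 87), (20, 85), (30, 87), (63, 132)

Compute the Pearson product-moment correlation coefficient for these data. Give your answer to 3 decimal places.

n = 7, Σx = 391, Σy = 533, Σx² = 28219, Σy² = 48533, Σxy = 30983
nΣxy − ΣxΣy = 216881 − 208403 = 8478
nΣx² − (Σx)² = 197533 − 152881 = 44652; nΣy² − (Σy)² = 339731 − 284089 = 55642
r = 8478 / √(44652 × 55642) = 8478 / 49845.0257 ≈ 0.170

0.170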